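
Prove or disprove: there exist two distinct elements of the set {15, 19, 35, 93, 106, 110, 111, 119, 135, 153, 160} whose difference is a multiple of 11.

Two integers differ by a multiple of 11 exactly when they have the same residue mod 11. The residues are 15↦4, 19↦8, 35↦2, 93↦5, 106↦7, 110↦0, 111↦1, 119↦9, 135↦3, 153↦10, 160↦6.
These 11 residues are pairwise different, hence no difference of two elements is divisible by 11.

No such pair exists.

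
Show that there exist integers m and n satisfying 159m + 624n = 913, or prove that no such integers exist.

There are no such integers.

Both 159 and 624 are divisible by gcd(159, 624) = 3, hence so is any combination 159m + 624n.
But 913 is not a multiple of 3 (it leaves remainder 1).
Hence no integers m, n satisfy the equation.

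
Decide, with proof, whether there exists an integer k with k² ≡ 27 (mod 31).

There is no such integer.

Apply Euler's criterion with the prime 31: 27 is a quadratic residue iff 27^15 ≡ 1 (mod 31), and a non-residue iff it is ≡ −1.
Repeated squaring mod 31: 27^2 = 729 ≡ 16; 27^4 ≡ 16² = 256 ≡ 8; 27^8 ≡ 8² = 64 ≡ 2.
Since 15 = 8 + 4 + 2 + 1, 27^15 ≡ 2 · 8 · 16 · 27; multiplying out mod 31: 2·8 = 16 ≡ 16, then 16·16 = 256 ≡ 8, then 8·27 = 216 ≡ 30. Thus 27^15 ≡ 30 ≡ −1 (mod 31).
By Euler's criterion 27 is a quadratic non-residue mod 31: no k satisfies k² ≡ 27 (mod 31).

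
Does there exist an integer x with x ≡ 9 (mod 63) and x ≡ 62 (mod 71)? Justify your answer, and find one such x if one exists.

x = 1269

gcd(63, 71) = 1, so the Chinese Remainder Theorem guarantees exactly one residue class mod 4473 satisfying both.
Any solution of the first congruence is x = 9 + 63t; substituting into the second, 63t ≡ 62 − 9 ≡ 53 (mod 71).
To invert 63 modulo 71: 71 = 1·63 + 8, 63 = 7·8 + 7, 8 = 1·7 + 1, 7 = 7·1 + 0, and unwinding, 1 = 8 − 1·7 = 8 − (63 − 7·8) = −63 + 8·8 = −63 + 8·(71 − 1·63) = 8·71 − 9·63. Thus 63⁻¹ ≡ -9 ≡ 62 (mod 71).
Multiplying by 62: t ≡ 62·53 = 3286 ≡ 20 (mod 71).
With t = 20: x = 9 + 63·20 = 1269.
Check: 1269 mod 63 = 9, 1269 mod 71 = 62. ✓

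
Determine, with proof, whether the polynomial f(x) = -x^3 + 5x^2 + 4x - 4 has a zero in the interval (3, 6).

Such a root exists.

f(3) = 26 and f(6) = -16, which have opposite signs.
f is continuous everywhere (it is a polynomial), in particular on [3, 6].
By the Intermediate Value Theorem, f takes the value 0 somewhere in the open interval.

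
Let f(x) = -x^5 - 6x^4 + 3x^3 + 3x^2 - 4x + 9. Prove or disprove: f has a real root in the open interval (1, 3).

Such a root exists.

f(1) = 4 and f(3) = -624, which have opposite signs.
Since f is a polynomial it is continuous on [1, 3].
By the Intermediate Value Theorem, f takes the value 0 somewhere in the open interval.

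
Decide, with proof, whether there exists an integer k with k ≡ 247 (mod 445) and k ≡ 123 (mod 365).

No such integer exists.

Reduce both congruences modulo 5, which divides 445 and 365: they say k ≡ 247 (mod 5) and k ≡ 123 (mod 5).
But 247 mod 5 = 2 while 123 mod 5 = 3, a contradiction.
Hence the system has no solution.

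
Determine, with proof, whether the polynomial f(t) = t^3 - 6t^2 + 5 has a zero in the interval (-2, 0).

f(-2) = -27 and f(0) = 5, which have opposite signs.
Since f is a polynomial it is continuous on [-2, 0].
By the Intermediate Value Theorem f must vanish at some point of (-2, 0).

Such a root exists.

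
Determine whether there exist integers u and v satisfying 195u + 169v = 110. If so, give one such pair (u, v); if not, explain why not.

There are no such integers.

gcd(195, 169) = 13, so every integer of the form 195u + 169v is a multiple of 13.
However 110 leaves remainder 6 on division by 13.
Therefore 195u + 169v = 110 has no solution in integers.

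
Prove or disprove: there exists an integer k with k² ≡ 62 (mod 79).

k = 46 works: 46² = 2116, and 2116 − 62 = 2054 = 26·79.

k = 46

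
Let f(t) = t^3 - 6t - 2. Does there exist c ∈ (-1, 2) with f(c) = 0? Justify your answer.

f(-1) = 3 and f(2) = -6, which have opposite signs.
f is continuous everywhere (it is a polynomial), in particular on [-1, 2].
So by the Intermediate Value Theorem there is a c strictly between -1 and 2 with f(c) = 0.

Yes, f has a root in the interval.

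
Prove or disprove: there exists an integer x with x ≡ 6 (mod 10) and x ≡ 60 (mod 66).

x = 126

Here gcd(10, 66) = 2, and both 6 and 60 leave remainder 0 mod 2, so the system is consistent.
Write x = 6 + 10t. Then 10t ≡ 60 − 6 ≡ 54 (mod 66); dividing through by 2 gives 5t ≡ 27 (mod 33).
Since 5·20 = 100 = 3·33 + 1, the inverse of 5 mod 33 is 20.
Therefore t ≡ 20·27 = 540 ≡ 12 (mod 33).
Then x = 6 + 10·12 = 126.
Verify: 126 = 12·10 + 6 and 126 = 1·66 + 60. ✓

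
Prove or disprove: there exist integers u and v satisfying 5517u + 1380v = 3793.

No, no such integers exist.

Any value of 5517u + 1380v is a multiple of gcd(5517, 1380) = 3.
However 3793 leaves remainder 1 on division by 3.
Therefore 5517u + 1380v = 3793 has no solution in integers.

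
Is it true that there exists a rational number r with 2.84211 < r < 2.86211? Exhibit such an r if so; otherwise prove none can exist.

Multiplying by 7: 7·2.84211 = 19.89477 and 7·2.86211 = 20.03477, so the integer 20 lies strictly between them.
So r = 20/7 works: it is a ratio of integers, and dividing 7·2.84211 < 20 < 7·2.86211 through by 7 gives 2.84211 < 20/7 < 2.86211.

r = 20/7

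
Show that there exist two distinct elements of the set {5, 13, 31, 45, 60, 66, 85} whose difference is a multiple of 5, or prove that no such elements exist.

5 and 45 are such a pair.

Reduce each element mod 5: 5↦0, 13↦3, 31↦1, 45↦0, 60↦0, 66↦1, 85↦0. The residue 0 repeats (at 5 and 45), and 45 − 5 = 40 = 8·5.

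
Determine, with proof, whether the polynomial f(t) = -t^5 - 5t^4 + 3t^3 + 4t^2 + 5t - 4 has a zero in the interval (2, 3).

f has no root in that interval.

f(2) = -66 and f(3) = -520, both negative, so a sign-change argument is unavailable; we show f keeps this sign on the whole interval.
Shift to the endpoint 2: with t = 2 + u (0 < u < 1), one computes f(2 + u) = -u^5 - 15u^4 - 77u^3 - 178u^2 - 183u - 66.
The nonzero coefficients here are all negative, so for u > 0 every term is negative (or zero), and the constant term -66 is strictly negative.
So f is strictly negative on (2, 3); no root exists in the interval.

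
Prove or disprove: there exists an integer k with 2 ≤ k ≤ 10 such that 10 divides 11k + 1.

Scanning upward from k = 2 gives 23, 34, 45, 56, 67, 78, 89, none divisible by 10. Try k = 9: 11·9 + 1 = 100 = 10·10, which is divisible by 10.

k = 9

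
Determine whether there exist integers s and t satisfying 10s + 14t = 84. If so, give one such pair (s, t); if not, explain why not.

s = 0, t = 6

Every value of 10s + 14t is a multiple of gcd(10, 14) = 2; since 2 ∣ 84, solutions exist.
Dividing through by 2 reduces the equation to 5s + 7t = 42.
Dividing repeatedly: 7 = 1·5 + 2, 5 = 2·2 + 1, 2 = 2·1 + 0.
Working back up the chain: 1 = 5 − 2·2 = 5 − 2·(7 − 1·5) = −2·7 + 3·5. So 5·3 + 7·(-2) = 1.
Times 42: 5·126 + 7·(-84) = 42, so (126, -84) solves it.
Subtracting 18·7 from s and adding 18·5 to t gives the tidier solution (0, 6).
Check: 10·0 + 14·6 = 0 + 84 = 84. ✓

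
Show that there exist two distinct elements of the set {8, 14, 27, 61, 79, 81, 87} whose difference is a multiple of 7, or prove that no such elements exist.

No, no such pair exists.

Residues mod 7: 8↦1, 14↦0, 27↦6, 61↦5, 79↦2, 81↦4, 87↦3.
These 7 residues are pairwise different, hence no difference of two elements is divisible by 7.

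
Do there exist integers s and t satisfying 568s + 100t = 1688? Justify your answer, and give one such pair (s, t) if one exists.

Since gcd(568, 100) = 4 and 1688 = 4·422, Bézout's identity guarantees a solution.
Dividing through by 4 reduces the equation to 142s + 25t = 422.
Euclidean algorithm: 142 = 5·25 + 17, 25 = 1·17 + 8, 17 = 2·8 + 1, 8 = 8·1 + 0.
Working back up the chain: 1 = 17 − 2·8 = 17 − 2·(25 − 1·17) = −2·25 + 3·17 = −2·25 + 3·(142 − 5·25) = 3·142 − 17·25. So 142·3 + 25·(-17) = 1.
Times 422: 142·1266 + 25·(-7174) = 422, so (1266, -7174) solves it.
Subtracting 50·25 from s and adding 50·142 to t gives the tidier solution (16, -74).
Indeed 568·16 + 100·(-74) = 9088 − 7400 = 1688.

s = 16, t = -74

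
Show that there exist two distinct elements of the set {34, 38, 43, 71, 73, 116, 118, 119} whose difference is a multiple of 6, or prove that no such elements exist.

34 mod 6 = 4 and 118 mod 6 = 4, so 118 − 34 = 84 = 14·6.

The pair (34, 118) works.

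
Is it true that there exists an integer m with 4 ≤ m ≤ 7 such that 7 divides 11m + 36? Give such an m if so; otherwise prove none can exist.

m = 5

At m = 4 the value 80 is not a multiple of 7. At m = 5 we get 11·5 + 36 = 91, and 91 = 7·13.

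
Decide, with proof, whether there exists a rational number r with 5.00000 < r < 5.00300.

Look for a denominator N such that an integer falls strictly between N·5.00000 and N·5.00300. N = 334 works: 334·5.00000 = 1670.00000 < 1671 < 1671.00200 = 334·5.00300.
Hence 1671/334 is a rational number with 5.00000 < 1671/334 < 5.00300.

r = 1671/334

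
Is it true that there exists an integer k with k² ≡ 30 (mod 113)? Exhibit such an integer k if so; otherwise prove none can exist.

k = 97 works: 97² = 9409, and 9409 − 30 = 9379 = 83·113.

k = 97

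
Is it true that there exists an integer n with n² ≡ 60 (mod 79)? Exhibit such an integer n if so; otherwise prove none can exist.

79 is prime, so by Euler's criterion 60 is a square mod 79 iff 60^((79−1)/2) = 60^39 ≡ 1 (mod 79).
Repeated squaring mod 79: 60^2 = 3600 ≡ 45; 60^4 ≡ 45² = 2025 ≡ 50; 60^8 ≡ 50² = 2500 ≡ 51; 60^16 ≡ 51² = 2601 ≡ 73; 60^32 ≡ 73² = 5329 ≡ 36.
Since 39 = 32 + 4 + 2 + 1, 60^39 ≡ 36 · 50 · 45 · 60; multiplying out mod 79: 36·50 = 1800 ≡ 62, then 62·45 = 2790 ≡ 25, then 25·60 = 1500 ≡ 78. Thus 60^39 ≡ 78 ≡ −1 (mod 79).
By Euler's criterion 60 is a quadratic non-residue mod 79: no n satisfies n² ≡ 60 (mod 79).

No such integer exists.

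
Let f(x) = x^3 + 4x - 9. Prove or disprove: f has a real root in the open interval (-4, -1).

Evaluate at the endpoints: f(-4) = -89, f(-1) = -14 — same sign (negative).
The derivative f'(x) = 3x^2 + 4 is a quadratic with discriminant 0² − 4·3·4 = -48 < 0; it never vanishes, so it is always positive (sign of the leading coefficient).
So f is strictly increasing; between -4 and -1 its values lie between f(-4) = -89 and f(-1) = -14, all negative. Therefore f has no root in (-4, -1).

No such root exists.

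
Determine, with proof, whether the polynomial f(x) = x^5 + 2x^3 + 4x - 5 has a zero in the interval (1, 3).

f has no root in that interval.

The endpoint values f(1) = 2 and f(3) = 304 are both positive. Claim: f(x) > 0 for every x in (1, 3).
Substitute x = 1 + u, where 0 < u < 2 on the interval. Expanding, f(1 + u) = u^5 + 5u^4 + 12u^3 + 16u^2 + 15u + 2.
The nonzero coefficients here are all positive, so for u > 0 every term is positive (or zero), and the constant term 2 is strictly positive.
So f is strictly positive on (1, 3); no root exists in the interval.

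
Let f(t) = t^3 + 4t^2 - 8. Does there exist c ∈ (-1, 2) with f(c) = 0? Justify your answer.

f(-1) = -5 and f(2) = 16, which have opposite signs.
f is continuous everywhere (it is a polynomial), in particular on [-1, 2].
The Intermediate Value Theorem then guarantees some c ∈ (-1, 2) with f(c) = 0.

Yes, f has a root in the interval.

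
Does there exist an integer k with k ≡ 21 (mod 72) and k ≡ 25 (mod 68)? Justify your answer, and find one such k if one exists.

k = 93

Here gcd(72, 68) = 4, and both 21 and 25 leave remainder 1 mod 4, so the system is consistent.
The integers ≡ 21 (mod 72) are 21, 93, …; their remainders mod 68 are 21, 25, so k = 93 is the first that is ≡ 25 (mod 68).
Check: 93 mod 72 = 21, 93 mod 68 = 25. ✓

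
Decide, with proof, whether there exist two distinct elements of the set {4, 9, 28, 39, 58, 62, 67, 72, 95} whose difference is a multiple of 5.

4 mod 5 = 4 and 9 mod 5 = 4, so 9 − 4 = 5 = 1·5.

Yes: 4 and 9.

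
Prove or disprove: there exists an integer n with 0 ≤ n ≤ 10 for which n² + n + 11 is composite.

At n = 10: 10² + 10 + 11 = 121 = 11·11, which is composite.

n = 10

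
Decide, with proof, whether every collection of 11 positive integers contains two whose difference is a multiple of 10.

There are exactly 10 possible remainders on division by 10.
With 11 integers and only 10 classes, the pigeonhole principle forces two of them, say a and b, into the same class.
Equal remainders mean a − b ≡ 0 (mod 10), so 10 divides their difference.

Yes, this is always true.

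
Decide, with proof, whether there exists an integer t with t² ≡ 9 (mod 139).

Take t = 3. Then 3² = 9, and since 0 ≤ 9 < 139 this is already reduced: 3² ≡ 9 (mod 139).

t = 3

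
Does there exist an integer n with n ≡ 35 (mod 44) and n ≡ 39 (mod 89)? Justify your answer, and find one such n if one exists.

n = 3599

gcd(44, 89) = 1, so the Chinese Remainder Theorem guarantees exactly one residue class mod 3916 satisfying both.
Write n = 35 + 44t and require 35 + 44t ≡ 39 (mod 89), i.e. 44t ≡ 4 (mod 89).
To invert 44 modulo 89: 89 = 2·44 + 1, 44 = 44·1 + 0, and unwinding, 1 = 89 − 2·44. Thus 44⁻¹ ≡ -2 ≡ 87 (mod 89).
Multiplying by 87: t ≡ 87·4 = 348 ≡ 81 (mod 89).
Taking t = 81 gives n = 35 + 44·81 = 3599.
Check: 3599 mod 44 = 35, 3599 mod 89 = 39. ✓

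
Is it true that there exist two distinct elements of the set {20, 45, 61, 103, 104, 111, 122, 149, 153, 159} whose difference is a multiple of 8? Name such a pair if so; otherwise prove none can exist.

Reduce each element mod 8: 20↦4, 45↦5, 61↦5, 103↦7, 104↦0, 111↦7, 122↦2, 149↦5, 153↦1, 159↦7. The residue 5 repeats (at 45 and 61), and 61 − 45 = 16 = 2·8.

The pair (45, 61) works.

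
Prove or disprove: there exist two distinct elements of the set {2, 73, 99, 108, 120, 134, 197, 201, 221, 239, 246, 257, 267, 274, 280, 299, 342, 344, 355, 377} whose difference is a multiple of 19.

Reduce each element mod 19: 2↦2, 73↦16, 99↦4, 108↦13, 120↦6, 134↦1, 197↦7, 201↦11, 221↦12, 239↦11, 246↦18, 257↦10, 267↦1, 274↦8, 280↦14, 299↦14, 342↦0, 344↦2, 355↦13, 377↦16. The residue 2 repeats (at 2 and 344), and 344 − 2 = 342 = 18·19.

Yes: 2 and 344.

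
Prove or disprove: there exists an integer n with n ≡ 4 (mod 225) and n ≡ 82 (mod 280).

Both moduli are multiples of 5 = gcd(225, 280), so any solution would satisfy n ≡ 4 and n ≡ 82 modulo 5 simultaneously.
However 4 ≡ 4 and 82 ≡ 2 (mod 5), and 4 ≠ 2.
Hence the system has no solution.

There is no such integer.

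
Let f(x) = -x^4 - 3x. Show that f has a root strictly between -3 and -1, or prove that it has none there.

f(-3) = -72 and f(-1) = 2, which have opposite signs.
As a polynomial, f is continuous on every closed interval.
By the Intermediate Value Theorem, f takes the value 0 somewhere in the open interval.

Yes, f has a root in the interval.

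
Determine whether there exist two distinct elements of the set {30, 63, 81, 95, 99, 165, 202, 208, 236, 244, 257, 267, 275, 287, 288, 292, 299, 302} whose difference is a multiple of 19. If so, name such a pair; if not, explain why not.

Two integers differ by a multiple of 19 exactly when they have the same residue mod 19. The residues are 30↦11, 63↦6, 81↦5, 95↦0, 99↦4, 165↦13, 202↦12, 208↦18, 236↦8, 244↦16, 257↦10, 267↦1, 275↦9, 287↦2, 288↦3, 292↦7, 299↦14, 302↦17.
No residue repeats among the 18 elements, so no pair has difference ≡ 0 (mod 19).

No such pair exists.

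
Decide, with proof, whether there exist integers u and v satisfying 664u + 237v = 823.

u = 43, v = -117

Since gcd(664, 237) = 1, every integer is an integer combination of 664 and 237.
Dividing repeatedly: 664 = 2·237 + 190, 237 = 1·190 + 47, 190 = 4·47 + 2, 47 = 23·2 + 1, 2 = 2·1 + 0.
Unwinding: 1 = 47 − 23·2 = 47 − 23·(190 − 4·47) = −23·190 + 93·47 = −23·190 + 93·(237 − 1·190) = 93·237 − 116·190 = 93·237 − 116·(664 − 2·237) = −116·664 + 325·237, i.e. 664·(-116) + 237·325 = 1.
Scaling by 823 gives the particular solution (u, v) = (-95468, 267475).
Adding 403·237 to u and subtracting 403·664 from v gives the tidier solution (43, -117).
Indeed 664·43 + 237·(-117) = 28552 − 27729 = 823.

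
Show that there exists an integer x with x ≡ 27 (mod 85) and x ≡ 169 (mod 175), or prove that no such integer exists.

There is no such integer.

Reduce both congruences modulo 5, which divides 85 and 175: they say x ≡ 27 (mod 5) and x ≡ 169 (mod 5).
However 27 ≡ 2 and 169 ≡ 4 (mod 5), and 2 ≠ 4.
So no integer satisfies both congruences.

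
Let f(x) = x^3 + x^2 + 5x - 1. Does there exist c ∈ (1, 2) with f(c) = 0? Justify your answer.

Evaluate at the endpoints: f(1) = 6, f(2) = 21 — same sign (positive).
The derivative f'(x) = 3x^2 + 2x + 5 is a quadratic with discriminant 2² − 4·3·5 = -56 < 0; it never vanishes, so it is always positive (sign of the leading coefficient).
Hence f is strictly increasing on ℝ, and in particular on [1, 2]. A strictly monotone function with same-sign endpoint values stays positive on the whole interval, so f has no zero in (1, 2).

f has no root in that interval.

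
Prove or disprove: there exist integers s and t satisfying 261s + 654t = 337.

No such integers exist.

Both 261 and 654 are divisible by gcd(261, 654) = 3, hence so is any combination 261s + 654t.
But 337 = 3·112 + 1, so 3 ∤ 337.
Hence no integers s, t satisfy the equation.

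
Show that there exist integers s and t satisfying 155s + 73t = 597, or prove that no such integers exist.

Since gcd(155, 73) = 1, every integer is an integer combination of 155 and 73.
Run the Euclidean algorithm on 155 and 73: 155 = 2·73 + 9, 73 = 8·9 + 1, 9 = 9·1 + 0.
Unwinding: 1 = 73 − 8·9 = 73 − 8·(155 − 2·73) = −8·155 + 17·73, i.e. 155·(-8) + 73·17 = 1.
Times 597: 155·(-4776) + 73·10149 = 597, so (-4776, 10149) solves it.
The general solution is s = -4776 + 73k, t = 10149 − 155k; taking k = 66 gives the smaller pair s = 42, t = -81.
Check: 155·42 + 73·(-81) = 6510 − 5913 = 597. ✓

s = 42, t = -81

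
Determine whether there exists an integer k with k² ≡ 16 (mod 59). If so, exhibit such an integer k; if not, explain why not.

k = 55

Take k = 55. Then 55² = 3025 = 51·59 + 16, so 55² ≡ 16 (mod 59).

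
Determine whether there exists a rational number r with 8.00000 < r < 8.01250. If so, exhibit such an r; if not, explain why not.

Multiplying by 81: 81·8.00000 = 648.00000 and 81·8.01250 = 649.01250, so the integer 649 lies strictly between them.
Dividing back, 8.00000 < 649/81 < 8.01250, and 649/81 is rational.

r = 649/81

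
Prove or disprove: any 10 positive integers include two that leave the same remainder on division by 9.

Partition the integers by their residue mod 9; there are 9 classes.
With 10 integers and only 9 classes, the pigeonhole principle forces two of them, say a and b, into the same class.
So a and b have equal remainders mod 9, which is exactly what was to be shown.

True.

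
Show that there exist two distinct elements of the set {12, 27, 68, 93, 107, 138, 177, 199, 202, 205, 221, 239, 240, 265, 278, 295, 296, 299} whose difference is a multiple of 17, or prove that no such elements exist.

Yes: 12 and 199.

Both 12 and 199 leave remainder 12 on division by 17; their difference 187 = 11·17 is a multiple of 17.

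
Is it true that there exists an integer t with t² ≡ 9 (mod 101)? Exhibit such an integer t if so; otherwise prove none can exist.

t = 98 works: 98² = 9604, and 9604 − 9 = 9595 = 95·101.

t = 98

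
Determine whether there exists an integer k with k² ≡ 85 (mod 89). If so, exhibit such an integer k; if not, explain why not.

k = 21

k = 21 works: 21² = 441, and 441 − 85 = 356 = 4·89.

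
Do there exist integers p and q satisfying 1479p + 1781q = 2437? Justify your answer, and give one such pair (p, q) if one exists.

1479 and 1781 are coprime, so 1479p + 1781q ranges over all of ℤ.
Dividing repeatedly: 1781 = 1·1479 + 302, 1479 = 4·302 + 271, 302 = 1·271 + 31, 271 = 8·31 + 23, 31 = 1·23 + 8, 23 = 2·8 + 7, 8 = 1·7 + 1, 7 = 7·1 + 0.
Back-substituting, 1 = 8 − 1·7 = 8 − (23 − 2·8) = −23 + 3·8 = −23 + 3·(31 − 1·23) = 3·31 − 4·23 = 3·31 − 4·(271 − 8·31) = −4·271 + 35·31 = −4·271 + 35·(302 − 1·271) = 35·302 − 39·271 = 35·302 − 39·(1479 − 4·302) = −39·1479 + 191·302 = −39·1479 + 191·(1781 − 1·1479) = 191·1781 − 230·1479; that is, 1479·(-230) + 1781·191 = 1.
Multiplying through by 2437: p = (-230)·2437 = -560510, q = 191·2437 = 465467 is a solution.
Shifting by a multiple of (1781, −1479) keeps it a solution: p = -560510 + 315·1781 = 505, q = 465467 − 315·1479 = -418.
Indeed 1479·505 + 1781·(-418) = 746895 − 744458 = 2437.

p = 505, q = -418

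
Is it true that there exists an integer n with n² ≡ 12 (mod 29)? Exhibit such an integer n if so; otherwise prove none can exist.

No such integer exists.

Apply Euler's criterion with the prime 29: 12 is a quadratic residue iff 12^14 ≡ 1 (mod 29), and a non-residue iff it is ≡ −1.
Repeated squaring mod 29: 12^2 = 144 ≡ 28; 12^4 ≡ 28² = 784 ≡ 1; 12^8 ≡ 1² = 1 ≡ 1.
Since 14 = 8 + 4 + 2, 12^14 ≡ 1 · 1 · 28; multiplying out mod 29: 1·1 = 1 ≡ 1, then 1·28 = 28 ≡ 28. Thus 12^14 ≡ 28 ≡ −1 (mod 29).
The value −1 means 12 is a non-residue modulo 29, so n² ≡ 12 (mod 29) is impossible.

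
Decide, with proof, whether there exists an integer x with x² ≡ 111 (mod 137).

Apply Euler's criterion with the prime 137: 111 is a quadratic residue iff 111^68 ≡ 1 (mod 137), and a non-residue iff it is ≡ −1.
Repeated squaring mod 137: 111^2 = 12321 ≡ 128; 111^4 ≡ 128² = 16384 ≡ 81; 111^8 ≡ 81² = 6561 ≡ 122; 111^16 ≡ 122² = 14884 ≡ 88; 111^32 ≡ 88² = 7744 ≡ 72; 111^64 ≡ 72² = 5184 ≡ 115.
Since 68 = 64 + 4, 111^68 ≡ 115 · 81; multiplying out mod 137: 115·81 = 9315 ≡ 136. Thus 111^68 ≡ 136 ≡ −1 (mod 137).
By Euler's criterion 111 is a quadratic non-residue mod 137: no x satisfies x² ≡ 111 (mod 137).

No, no such integer exists.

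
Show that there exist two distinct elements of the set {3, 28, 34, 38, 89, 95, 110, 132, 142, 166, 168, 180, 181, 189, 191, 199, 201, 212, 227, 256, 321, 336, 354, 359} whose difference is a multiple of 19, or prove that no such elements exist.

Reduce each element mod 19: 3↦3, 28↦9, 34↦15, 38↦0, 89↦13, 95↦0, 110↦15, 132↦18, 142↦9, 166↦14, 168↦16, 180↦9, 181↦10, 189↦18, 191↦1, 199↦9, 201↦11, 212↦3, 227↦18, 256↦9, 321↦17, 336↦13, 354↦12, 359↦17. The residue 3 repeats (at 3 and 212), and 212 − 3 = 209 = 11·19.

Yes: 3 and 212.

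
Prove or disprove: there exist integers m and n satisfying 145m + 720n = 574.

Both 145 and 720 are divisible by gcd(145, 720) = 5, hence so is any combination 145m + 720n.
But 574 = 5·114 + 4, so 5 ∤ 574.
So the equation is unsolvable over ℤ.

No, no such integers exist.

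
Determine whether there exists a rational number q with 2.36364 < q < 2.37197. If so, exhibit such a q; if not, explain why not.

Look for a denominator N such that an integer falls strictly between N·2.36364 and N·2.37197. N = 19 works: 19·2.36364 = 44.90916 < 45 < 45.06743 = 19·2.37197.
Dividing back, 2.36364 < 45/19 < 2.37197, and 45/19 is rational.

q = 45/19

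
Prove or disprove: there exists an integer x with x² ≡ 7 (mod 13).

Since (13 − x)² ≡ x² (mod 13), it suffices to square x = 0, 1, …, 6: the residues are 0, 1, 4, 9, 3, 12, 10.
So the quadratic residues mod 13 are {0, 1, 3, 4, 9, 10, 12}, and 7 is not among them.
Therefore x² ≡ 7 (mod 13) has no solution.

No such integer exists.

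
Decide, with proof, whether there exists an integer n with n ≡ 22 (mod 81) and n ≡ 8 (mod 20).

n = 508

gcd(81, 20) = 1, so the Chinese Remainder Theorem guarantees exactly one residue class mod 1620 satisfying both.
Any solution of the first congruence is n = 22 + 81t; substituting into the second, 81t ≡ 8 − 22 ≡ 6 (mod 20).
81 ≡ 1 (mod 20), so this reads 1t ≡ 6 (mod 20). So t ≡ 6 (mod 20).
Taking t = 6 gives n = 22 + 81·6 = 508.
Indeed 508 ≡ 22 (mod 81) and 508 ≡ 8 (mod 20).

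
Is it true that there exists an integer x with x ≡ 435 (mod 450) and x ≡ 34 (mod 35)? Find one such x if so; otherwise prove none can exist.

gcd(450, 35) = 5. If x ≡ 435 (mod 450) and x ≡ 34 (mod 35), then x ≡ 435 (mod 5) and x ≡ 34 (mod 5).
However 435 ≡ 0 and 34 ≡ 4 (mod 5), and 0 ≠ 4.
So no integer satisfies both congruences.

No, no such integer exists.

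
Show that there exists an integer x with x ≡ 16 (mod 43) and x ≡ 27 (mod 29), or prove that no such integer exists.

gcd(43, 29) = 1, so the Chinese Remainder Theorem guarantees exactly one residue class mod 1247 satisfying both.
Write x = 16 + 43t and require 16 + 43t ≡ 27 (mod 29), i.e. 43t ≡ 11 (mod 29).
43 ≡ 14 (mod 29), so this reads 14t ≡ 11 (mod 29). Invert 14 mod 29 by the Euclidean algorithm: 29 = 2·14 + 1, 14 = 14·1 + 0; back-substituting, 1 = 29 − 2·14. Hence 14·(-2) ≡ 1, so 14⁻¹ ≡ -2 ≡ 27 (mod 29).
Therefore t ≡ 27·11 = 297 ≡ 7 (mod 29).
With t = 7: x = 16 + 43·7 = 317.
Verify: 317 = 7·43 + 16 and 317 = 10·29 + 27. ✓

x = 317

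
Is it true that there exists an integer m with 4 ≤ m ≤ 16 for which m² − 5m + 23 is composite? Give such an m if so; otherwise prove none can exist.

The values for m = 4, 5, …, 16 are 19, 23, 29, 37, 47, 59, 73, 89, 107, 127, 149, 173, 199, and each of these is prime.
So no value in the range makes the expression composite.

There is no such integer m in that range.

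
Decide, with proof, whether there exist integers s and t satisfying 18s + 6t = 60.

s = 0, t = 10

Since gcd(18, 6) = 6 and 60 = 6·10, Bézout's identity guarantees a solution.
Dividing through by 6 reduces the equation to 3s + 1t = 10.
The coefficient of t is 1, so setting s = 0 and t = 10 already solves it.
Indeed 18·0 + 6·10 = 0 + 60 = 60.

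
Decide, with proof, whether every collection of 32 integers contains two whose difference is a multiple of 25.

Each integer lies in one of the 25 residue classes modulo 25.
With 32 integers and only 25 classes, the pigeonhole principle forces two of them, say a and b, into the same class.
Equal remainders mean a − b ≡ 0 (mod 25), so 25 divides their difference.

Yes, this is always true.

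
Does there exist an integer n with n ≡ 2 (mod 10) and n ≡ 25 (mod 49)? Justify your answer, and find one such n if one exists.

n = 172

The moduli 10 and 49 are coprime, so by the Chinese Remainder Theorem a unique solution modulo 490 exists.
Write n = 2 + 10t and require 2 + 10t ≡ 25 (mod 49), i.e. 10t ≡ 23 (mod 49).
Invert 10 mod 49 by the Euclidean algorithm: 49 = 4·10 + 9, 10 = 1·9 + 1, 9 = 9·1 + 0; back-substituting, 1 = 10 − 1·9 = 10 − (49 − 4·10) = −49 + 5·10. Hence 10·5 ≡ 1, so 10⁻¹ ≡ 5 (mod 49).
Multiplying by 5: t ≡ 5·23 = 115 ≡ 17 (mod 49).
Taking t = 17 gives n = 2 + 10·17 = 172.
Indeed 172 ≡ 2 (mod 10) and 172 ≡ 25 (mod 49).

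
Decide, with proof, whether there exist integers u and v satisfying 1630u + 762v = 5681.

gcd(1630, 762) = 2, so every integer of the form 1630u + 762v is a multiple of 2.
But 5681 is not a multiple of 2 (it leaves remainder 1).
Hence no integers u, v satisfy the equation.

No such integers exist.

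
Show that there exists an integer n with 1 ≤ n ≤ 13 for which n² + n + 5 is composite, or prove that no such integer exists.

n = 5

At n = 5: 5² + 5 + 5 = 35 = 5·7, which is composite.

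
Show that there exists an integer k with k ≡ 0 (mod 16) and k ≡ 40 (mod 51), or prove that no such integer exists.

The moduli 16 and 51 are coprime, so by the Chinese Remainder Theorem a unique solution modulo 816 exists.
Write k = 0 + 16t and require 0 + 16t ≡ 40 (mod 51), i.e. 16t ≡ 40 (mod 51).
Invert 16 mod 51 by the Euclidean algorithm: 51 = 3·16 + 3, 16 = 5·3 + 1, 3 = 3·1 + 0; back-substituting, 1 = 16 − 5·3 = 16 − 5·(51 − 3·16) = −5·51 + 16·16. Hence 16·16 ≡ 1, so 16⁻¹ ≡ 16 (mod 51).
Therefore t ≡ 16·40 = 640 ≡ 28 (mod 51).
With t = 28: k = 0 + 16·28 = 448.
Verify: 448 = 28·16 + 0 and 448 = 8·51 + 40. ✓

k = 448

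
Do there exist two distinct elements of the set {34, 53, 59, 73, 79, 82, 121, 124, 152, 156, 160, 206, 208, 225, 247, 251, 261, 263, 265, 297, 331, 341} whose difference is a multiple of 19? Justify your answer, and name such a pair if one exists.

Reduce each element mod 19: 34↦15, 53↦15, 59↦2, 73↦16, 79↦3, 82↦6, 121↦7, 124↦10, 152↦0, 156↦4, 160↦8, 206↦16, 208↦18, 225↦16, 247↦0, 251↦4, 261↦14, 263↦16, 265↦18, 297↦12, 331↦8, 341↦18. The residue 15 repeats (at 34 and 53), and 53 − 34 = 19 = 1·19.

34 and 53 are such a pair.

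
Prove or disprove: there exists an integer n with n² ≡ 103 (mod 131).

Apply Euler's criterion with the prime 131: 103 is a quadratic residue iff 103^65 ≡ 1 (mod 131), and a non-residue iff it is ≡ −1.
Squaring successively (mod 131): 103^2 = 10609 ≡ 129; 103^4 ≡ 129² = 16641 ≡ 4; 103^8 ≡ 4² = 16 ≡ 16; 103^16 ≡ 16² = 256 ≡ 125; 103^32 ≡ 125² = 15625 ≡ 36; 103^64 ≡ 36² = 1296 ≡ 117.
Since 65 = 64 + 1, 103^65 ≡ 117 · 103; multiplying out mod 131: 117·103 = 12051 ≡ 130. Thus 103^65 ≡ 130 ≡ −1 (mod 131).
The value −1 means 103 is a non-residue modulo 131, so n² ≡ 103 (mod 131) is impossible.

There is no such integer.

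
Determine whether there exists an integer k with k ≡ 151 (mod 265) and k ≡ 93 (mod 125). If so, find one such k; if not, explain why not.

No such integer exists.

Both moduli are multiples of 5 = gcd(265, 125), so any solution would satisfy k ≡ 151 and k ≡ 93 modulo 5 simultaneously.
These are incompatible: 151 − 93 = 58 is not divisible by 5.
Therefore no such k exists.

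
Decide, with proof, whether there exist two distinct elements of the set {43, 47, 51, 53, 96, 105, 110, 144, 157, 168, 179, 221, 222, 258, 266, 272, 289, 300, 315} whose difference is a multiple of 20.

Reduce each element modulo 20: 43↦3, 47↦7, 51↦11, 53↦13, 96↦16, 105↦5, 110↦10, 144↦4, 157↦17, 168↦8, 179↦19, 221↦1, 222↦2, 258↦18, 266↦6, 272↦12, 289↦9, 300↦0, 315↦15.
All 19 residues are distinct, so no two elements differ by a multiple of 20.

No, no such pair exists.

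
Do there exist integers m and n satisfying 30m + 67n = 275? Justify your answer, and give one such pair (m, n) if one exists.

m = 65, n = -25

30 and 67 are coprime, so 30m + 67n ranges over all of ℤ.
Run the Euclidean algorithm on 67 and 30: 67 = 2·30 + 7, 30 = 4·7 + 2, 7 = 3·2 + 1, 2 = 2·1 + 0.
Unwinding: 1 = 7 − 3·2 = 7 − 3·(30 − 4·7) = −3·30 + 13·7 = −3·30 + 13·(67 − 2·30) = 13·67 − 29·30, i.e. 30·(-29) + 67·13 = 1.
Times 275: 30·(-7975) + 67·3575 = 275, so (-7975, 3575) solves it.
Shifting by a multiple of (67, −30) keeps it a solution: m = -7975 + 120·67 = 65, n = 3575 − 120·30 = -25.
Check: 30·65 + 67·(-25) = 1950 − 1675 = 275. ✓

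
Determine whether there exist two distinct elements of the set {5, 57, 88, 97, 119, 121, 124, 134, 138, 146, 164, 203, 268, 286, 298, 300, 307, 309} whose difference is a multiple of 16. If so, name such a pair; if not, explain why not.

Both 5 and 309 leave remainder 5 on division by 16; their difference 304 = 19·16 is a multiple of 16.

Yes: 5 and 309.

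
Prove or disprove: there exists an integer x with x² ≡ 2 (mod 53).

53 is prime, so by Euler's criterion 2 is a square mod 53 iff 2^((53−1)/2) = 2^26 ≡ 1 (mod 53).
Repeated squaring mod 53: 2^2 = 4 ≡ 4; 2^4 ≡ 4² = 16 ≡ 16; 2^8 ≡ 16² = 256 ≡ 44; 2^16 ≡ 44² = 1936 ≡ 28.
Since 26 = 16 + 8 + 2, 2^26 ≡ 28 · 44 · 4; multiplying out mod 53: 28·44 = 1232 ≡ 13, then 13·4 = 52 ≡ 52. Thus 2^26 ≡ 52 ≡ −1 (mod 53).
The value −1 means 2 is a non-residue modulo 53, so x² ≡ 2 (mod 53) is impossible.

There is no such integer.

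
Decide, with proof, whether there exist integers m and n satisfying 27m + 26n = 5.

Since gcd(27, 26) = 1, every integer is an integer combination of 27 and 26.
Euclidean algorithm: 27 = 1·26 + 1, 26 = 26·1 + 0.
Back-substituting, 1 = 27 − 1·26; that is, 27·1 + 26·(-1) = 1.
Multiplying through by 5: m = 1·5 = 5, n = (-1)·5 = -5 is a solution.
Check: 27·5 + 26·(-5) = 135 − 130 = 5. ✓

m = 5, n = -5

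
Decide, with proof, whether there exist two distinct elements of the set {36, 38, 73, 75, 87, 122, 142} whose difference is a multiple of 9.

Two integers differ by a multiple of 9 exactly when they have the same residue mod 9. The residues are 36↦0, 38↦2, 73↦1, 75↦3, 87↦6, 122↦5, 142↦7.
No residue repeats among the 7 elements, so no pair has difference ≡ 0 (mod 9).

There is no such pair.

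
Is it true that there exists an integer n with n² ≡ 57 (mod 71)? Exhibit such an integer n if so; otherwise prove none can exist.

n = 46

Take n = 46. Then 46² = 2116 = 29·71 + 57, so 46² ≡ 57 (mod 71).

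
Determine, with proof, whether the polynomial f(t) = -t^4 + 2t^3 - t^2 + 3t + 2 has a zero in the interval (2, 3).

f(2) = 4 and f(3) = -25, which have opposite signs.
f is continuous everywhere (it is a polynomial), in particular on [2, 3].
By the Intermediate Value Theorem, f takes the value 0 somewhere in the open interval.

Such a root exists.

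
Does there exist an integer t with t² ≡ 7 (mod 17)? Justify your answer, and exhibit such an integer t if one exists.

There is no such integer.

Since (17 − t)² ≡ t² (mod 17), it suffices to square t = 0, 1, …, 8: the residues are 0, 1, 4, 9, 16, 8, 2, 15, 13.
So the quadratic residues mod 17 are {0, 1, 2, 4, 8, 9, 13, 15, 16}, and 7 is not among them.
Hence no integer t has t² ≡ 7 (mod 17).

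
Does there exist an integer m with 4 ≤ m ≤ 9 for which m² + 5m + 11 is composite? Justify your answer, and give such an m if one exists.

At m = 6: 6² + 5·6 + 11 = 77 = 7·11, which is composite.

m = 6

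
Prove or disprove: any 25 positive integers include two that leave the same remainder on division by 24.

Yes, this is always true.

Each integer lies in one of the 24 residue classes modulo 24.
Since 25 > 24, two of the 25 integers must share a residue class by the pigeonhole principle; call them a and b.
That is, a and b leave the same remainder on division by 24, as claimed.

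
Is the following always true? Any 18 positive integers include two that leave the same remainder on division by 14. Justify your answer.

Yes.

Partition the integers by their residue mod 14; there are 14 classes.
Since 18 > 14, two of the 18 integers must share a residue class by the pigeonhole principle; call them a and b.
So a and b have equal remainders mod 14, which is exactly what was to be shown.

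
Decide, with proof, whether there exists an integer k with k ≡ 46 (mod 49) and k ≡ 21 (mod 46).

k = 389

Since 49 and 46 share no common factor, CRT says the pair of congruences has a solution (unique mod 2254).
Write k = 46 + 49t and require 46 + 49t ≡ 21 (mod 46), i.e. 49t ≡ 21 (mod 46).
49 ≡ 3 (mod 46), so this reads 3t ≡ 21 (mod 46). Invert 3 mod 46 by the Euclidean algorithm: 46 = 15·3 + 1, 3 = 3·1 + 0; back-substituting, 1 = 46 − 15·3. Hence 3·(-15) ≡ 1, so 3⁻¹ ≡ -15 ≡ 31 (mod 46).
Multiplying by 31: t ≡ 31·21 = 651 ≡ 7 (mod 46).
Taking t = 7 gives k = 46 + 49·7 = 389.
Verify: 389 = 7·49 + 46 and 389 = 8·46 + 21. ✓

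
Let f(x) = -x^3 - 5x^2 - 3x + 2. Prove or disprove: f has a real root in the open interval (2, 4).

No such root exists.

The endpoint values f(2) = -32 and f(4) = -154 are both negative. Claim: f(x) < 0 for every x in (2, 4).
Substitute x = 2 + u, where 0 < u < 2 on the interval. Expanding, f(2 + u) = -u^3 - 11u^2 - 35u - 32.
The nonzero coefficients here are all negative, so for u > 0 every term is negative (or zero), and the constant term -32 is strictly negative.
Therefore f(x) < 0 throughout (2, 4), and f has no zero there.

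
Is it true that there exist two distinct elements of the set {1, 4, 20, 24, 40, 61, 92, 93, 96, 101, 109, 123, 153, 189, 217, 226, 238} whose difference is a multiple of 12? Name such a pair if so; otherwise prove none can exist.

The pair (1, 61) works.

1 mod 12 = 1 and 61 mod 12 = 1, so 61 − 1 = 60 = 5·12.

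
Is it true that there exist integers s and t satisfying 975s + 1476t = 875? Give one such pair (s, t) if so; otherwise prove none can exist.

Both 975 and 1476 are divisible by gcd(975, 1476) = 3, hence so is any combination 975s + 1476t.
But 875 = 3·291 + 2, so 3 ∤ 875.
So the equation is unsolvable over ℤ.

There are no such integers.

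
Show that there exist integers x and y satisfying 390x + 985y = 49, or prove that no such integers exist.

There are no such integers.

Any value of 390x + 985y is a multiple of gcd(390, 985) = 5.
However 49 leaves remainder 4 on division by 5.
Hence no integers x, y satisfy the equation.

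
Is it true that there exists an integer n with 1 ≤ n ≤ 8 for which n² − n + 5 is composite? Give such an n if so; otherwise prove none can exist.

n = 6

At n = 6: 6² − 6 + 5 = 35 = 5·7, which is composite.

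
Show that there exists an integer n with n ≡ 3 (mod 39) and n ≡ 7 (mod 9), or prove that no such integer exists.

No such integer exists.

Both moduli are multiples of 3 = gcd(39, 9), so any solution would satisfy n ≡ 3 and n ≡ 7 modulo 3 simultaneously.
But 3 mod 3 = 0 while 7 mod 3 = 1, a contradiction.
Therefore no such n exists.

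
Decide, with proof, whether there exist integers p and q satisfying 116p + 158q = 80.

Since gcd(116, 158) = 2 and 80 = 2·40, Bézout's identity guarantees a solution.
Dividing through by 2 reduces the equation to 58p + 79q = 40.
Run the Euclidean algorithm on 79 and 58: 79 = 1·58 + 21, 58 = 2·21 + 16, 21 = 1·16 + 5, 16 = 3·5 + 1, 5 = 5·1 + 0.
Unwinding: 1 = 16 − 3·5 = 16 − 3·(21 − 1·16) = −3·21 + 4·16 = −3·21 + 4·(58 − 2·21) = 4·58 − 11·21 = 4·58 − 11·(79 − 1·58) = −11·79 + 15·58, i.e. 58·15 + 79·(-11) = 1.
Multiplying through by 40: p = 15·40 = 600, q = (-11)·40 = -440 is a solution.
Shifting by a multiple of (79, −58) keeps it a solution: p = 600 − 7·79 = 47, q = -440 + 7·58 = -34.
Check: 116·47 + 158·(-34) = 5452 − 5372 = 80. ✓

p = 47, q = -34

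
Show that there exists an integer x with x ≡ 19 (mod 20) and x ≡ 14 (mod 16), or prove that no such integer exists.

Both moduli are multiples of 4 = gcd(20, 16), so any solution would satisfy x ≡ 19 and x ≡ 14 modulo 4 simultaneously.
However 19 ≡ 3 and 14 ≡ 2 (mod 4), and 3 ≠ 2.
Therefore no such x exists.

No such integer exists.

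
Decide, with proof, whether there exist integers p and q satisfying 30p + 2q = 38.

p = 0, q = 19

Since gcd(30, 2) = 2 and 38 = 2·19, Bézout's identity guarantees a solution.
Dividing through by 2 reduces the equation to 15p + 1q = 19.
With a unit coefficient on q, (p, q) = (0, 19) is an immediate solution.
Indeed 30·0 + 2·19 = 0 + 38 = 38.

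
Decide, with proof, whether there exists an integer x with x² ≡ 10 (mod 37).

x = 11

x = 11 works: 11² = 121, and 121 − 10 = 111 = 3·37.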